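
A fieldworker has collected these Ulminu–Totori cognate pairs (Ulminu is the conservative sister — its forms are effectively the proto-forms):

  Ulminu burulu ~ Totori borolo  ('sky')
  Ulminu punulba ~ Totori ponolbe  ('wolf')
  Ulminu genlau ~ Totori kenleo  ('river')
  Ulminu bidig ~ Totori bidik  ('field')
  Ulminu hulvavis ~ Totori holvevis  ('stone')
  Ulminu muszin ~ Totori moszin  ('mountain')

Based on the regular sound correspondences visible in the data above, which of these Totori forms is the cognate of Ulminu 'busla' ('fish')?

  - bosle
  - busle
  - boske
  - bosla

burulu ~ borolo, punulba ~ ponolbe — Ulminu u corresponds to Totori o after a consonant, before a consonant other than r, m, n, p, b, f, v.
punulba ~ ponolbe — Ulminu a corresponds to Totori e word-finally.
Applying these to Ulminu 'busla':
  busla → bosla   (u→o after a consonant, before a consonant other than r, m, n, p, b, f, v)
  bosla → bosle   (a→e word-finally)
So the Totori cognate is 'bosle'.

bosle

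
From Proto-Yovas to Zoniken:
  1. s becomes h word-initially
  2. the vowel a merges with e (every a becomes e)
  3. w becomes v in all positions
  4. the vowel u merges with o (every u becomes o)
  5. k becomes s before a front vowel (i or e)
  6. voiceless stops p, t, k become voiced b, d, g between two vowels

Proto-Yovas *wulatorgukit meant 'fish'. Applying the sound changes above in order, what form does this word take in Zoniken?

Zoniken: start from *wulatorgukit.
  rule 1: no change — wulatorgukit
  rule 2 (vowel merger): wulatorgukit → wuletorgukit
  rule 3 (unconditioned shift): wuletorgukit → vuletorgukit
  rule 4 (vowel merger): vuletorgukit → voletorgokit
  rule 5 (palatalisation): voletorgokit → voletorgosit
  rule 6 (intervocalic voicing): voletorgosit → voledorgosit
  ⇒ Zoniken voledorgosit

voledorgosit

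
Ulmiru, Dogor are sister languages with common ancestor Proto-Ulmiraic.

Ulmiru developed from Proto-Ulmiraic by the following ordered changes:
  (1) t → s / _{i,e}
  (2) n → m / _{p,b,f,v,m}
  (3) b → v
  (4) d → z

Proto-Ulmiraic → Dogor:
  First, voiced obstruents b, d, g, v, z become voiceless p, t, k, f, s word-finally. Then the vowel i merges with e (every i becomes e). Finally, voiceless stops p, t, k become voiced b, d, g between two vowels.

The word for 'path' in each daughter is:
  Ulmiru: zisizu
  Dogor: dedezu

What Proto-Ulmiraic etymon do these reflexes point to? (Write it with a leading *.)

*ditizu

Position 1: Ulmiru has z, Dogor has d. Taking the neighbouring segments as reconstructed: Ulmiru z could go back to *d or *z; Dogor d can only go back to *d — the one source consistent with every daughter is *d.
Position 4: Ulmiru has i, Dogor has e. Ulmiru preserves i here (none of its changes turn any other segment into i), so the proto-segment is *i.
Verify the candidate proto-form against each daughter:
Ulmiru: start from *ditizu.
  rule 1 (palatalisation): ditizu → disizu
  rule 2: no change — disizu
  rule 3: no change — disizu
  rule 4 (unconditioned shift): disizu → zisizu
  ⇒ Ulmiru zisizu
Dogor: *ditizu
  ditizu (rule 1 does not apply)
  ditizu → detezu   [vowel merger]
  detezu → dedezu   [intervocalic voicing]
  giving Dogor dedezu.
*ditizu is the unique common source.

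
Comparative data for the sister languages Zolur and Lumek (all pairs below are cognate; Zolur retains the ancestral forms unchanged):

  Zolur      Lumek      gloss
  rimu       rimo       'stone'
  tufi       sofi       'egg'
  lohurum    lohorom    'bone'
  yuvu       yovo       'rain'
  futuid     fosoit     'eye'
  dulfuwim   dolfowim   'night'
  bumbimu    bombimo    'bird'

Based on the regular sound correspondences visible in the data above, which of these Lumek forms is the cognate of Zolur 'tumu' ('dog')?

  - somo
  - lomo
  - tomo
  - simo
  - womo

somo

tufi ~ sofi — Zolur t corresponds to Lumek s word-initially before a back vowel.
lohurum ~ lohorom, bumbimu ~ bombimo — Zolur u corresponds to Lumek o after a consonant, before a nasal.
rimu ~ rimo, yuvu ~ yovo — Zolur u corresponds to Lumek o word-finally.
Applying these to Zolur 'tumu':
  tumu → sumu   (t→s word-initially before a back vowel)
  sumu → somu   (u→o after a consonant, before a nasal)
  somu → somo   (u→o word-finally)
So the Lumek cognate is 'somo'.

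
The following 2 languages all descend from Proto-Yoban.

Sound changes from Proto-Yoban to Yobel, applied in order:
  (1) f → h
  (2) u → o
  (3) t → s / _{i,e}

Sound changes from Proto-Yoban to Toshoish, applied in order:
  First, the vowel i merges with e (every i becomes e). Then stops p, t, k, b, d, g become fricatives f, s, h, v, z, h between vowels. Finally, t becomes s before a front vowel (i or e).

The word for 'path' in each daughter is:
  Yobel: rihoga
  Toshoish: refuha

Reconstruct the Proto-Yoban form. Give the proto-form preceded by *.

Position 4: Yobel has o, Toshoish has u. Toshoish preserves u here (none of its changes turn any other segment into u), so the proto-segment is *u.
Position 2: Yobel has i, Toshoish has e. Yobel preserves i here (none of its changes turn any other segment into i), so the proto-segment is *i.
Position 3: Yobel has h, Toshoish has f. Taking the neighbouring segments as reconstructed: Yobel h could go back to *f or *h; Toshoish f could go back to *p or *f — the one source consistent with every daughter is *f.
Verify the candidate proto-form against each daughter:
Yobel: start from *rifuga.
  rule 1 (unconditioned shift): rifuga → rihuga
  rule 2 (vowel merger): rihuga → rihoga
  rule 3: no change — rihoga
  ⇒ Yobel rihoga
Toshoish: start from *rifuga.
  rule 1 (vowel merger): rifuga → refuga
  rule 2 (intervocalic lenition): refuga → refuha
  rule 3: no change — refuha
  ⇒ Toshoish refuha
No other proto-form is consistent with every reflex, so the reconstruction is *rifuga.

*rifuga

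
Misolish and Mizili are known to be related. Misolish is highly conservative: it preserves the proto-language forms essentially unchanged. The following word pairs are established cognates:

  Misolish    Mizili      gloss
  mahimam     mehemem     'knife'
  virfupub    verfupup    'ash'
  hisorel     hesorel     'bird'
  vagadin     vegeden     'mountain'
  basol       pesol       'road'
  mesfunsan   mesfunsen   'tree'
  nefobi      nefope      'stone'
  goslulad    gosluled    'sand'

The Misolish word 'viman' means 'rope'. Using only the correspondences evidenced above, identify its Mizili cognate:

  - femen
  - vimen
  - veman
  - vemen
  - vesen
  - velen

mahimam ~ mehemem — Misolish i corresponds to Mizili e after a consonant, before a nasal.
mesfunsan ~ mesfunsen — Misolish a corresponds to Mizili e after a consonant, before a nasal.
Applying these to Misolish 'viman':
  viman → veman   (i→e after a consonant, before a nasal)
  veman → vemen   (a→e after a consonant, before a nasal)
So the Mizili cognate is 'vemen'.

vemen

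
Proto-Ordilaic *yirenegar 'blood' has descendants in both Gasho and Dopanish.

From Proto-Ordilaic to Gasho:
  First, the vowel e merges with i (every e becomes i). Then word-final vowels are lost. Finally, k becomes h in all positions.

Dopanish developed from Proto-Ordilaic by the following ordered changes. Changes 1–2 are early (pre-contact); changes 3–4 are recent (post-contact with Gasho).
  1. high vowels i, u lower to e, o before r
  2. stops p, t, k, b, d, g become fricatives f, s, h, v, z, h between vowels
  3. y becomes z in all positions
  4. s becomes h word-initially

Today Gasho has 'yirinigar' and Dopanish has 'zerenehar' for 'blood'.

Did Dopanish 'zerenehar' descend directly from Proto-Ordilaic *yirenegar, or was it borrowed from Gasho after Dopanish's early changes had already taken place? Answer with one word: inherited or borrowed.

inherited

If inherited, *yirenegar would pass through all of Dopanish's changes:
Dopanish: *yirenegar > yerenegar > yerenehar > zerenehar  (by pre-rhotic lowering, intervocalic lenition, unconditioned shift)
If borrowed from Gasho 'yirinigar' after the early changes, it would undergo only the recent ones:
  rule 3 (unconditioned shift): yirinigar → zirinigar
  rule 4 (debuccalisation): no change (zirinigar)
  ⇒ as a loan: zirinigar
Dopanish 'zerenehar' matches the inherited outcome exactly, so it is an inherited cognate, not a loan.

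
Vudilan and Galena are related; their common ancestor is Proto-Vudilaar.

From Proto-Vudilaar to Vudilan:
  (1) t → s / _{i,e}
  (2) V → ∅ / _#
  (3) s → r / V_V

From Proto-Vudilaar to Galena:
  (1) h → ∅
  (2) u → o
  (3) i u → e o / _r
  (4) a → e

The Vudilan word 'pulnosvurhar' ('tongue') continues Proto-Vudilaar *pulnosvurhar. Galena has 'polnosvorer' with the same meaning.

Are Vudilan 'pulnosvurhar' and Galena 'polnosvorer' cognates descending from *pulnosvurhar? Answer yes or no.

yes

Derive the expected Galena reflex of *pulnosvurhar:
Galena: *pulnosvurhar
  pulnosvurhar → pulnosvurar   [h-loss]
  pulnosvurar → polnosvorar   [vowel merger]
  polnosvorar (rule 3 does not apply)
  polnosvorar → polnosvorer   [vowel merger]
  giving Galena polnosvorer.
Galena 'polnosvorer' matches the regular reflex exactly, so the pair is cognate.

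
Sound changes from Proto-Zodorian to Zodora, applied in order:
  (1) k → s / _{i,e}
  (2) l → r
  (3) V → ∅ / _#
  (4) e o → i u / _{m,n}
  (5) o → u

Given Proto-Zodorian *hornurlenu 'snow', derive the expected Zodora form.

hurnurrin

Zodora: *hornurlenu
  hornurlenu (rule 1 does not apply)
  hornurlenu → hornurrenu   [unconditioned shift]
  hornurrenu → hornurren   [apocope]
  hornurren → hornurrin   [pre-nasal raising]
  hornurrin → hurnurrin   [vowel merger]
  giving Zodora hurnurrin.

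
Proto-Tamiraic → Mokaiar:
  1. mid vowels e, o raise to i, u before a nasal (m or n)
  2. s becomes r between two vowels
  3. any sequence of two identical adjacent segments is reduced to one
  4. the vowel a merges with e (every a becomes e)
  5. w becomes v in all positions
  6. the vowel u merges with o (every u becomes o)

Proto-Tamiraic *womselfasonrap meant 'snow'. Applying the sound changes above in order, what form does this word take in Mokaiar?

Mokaiar: *womselfasonrap > wumselfasunrap > wumselfarunrap > wumselferunrep > vumselferunrep > vomselferonrep  (by pre-nasal raising, rhotacism, vowel merger, unconditioned shift, vowel merger)

vomselferonrep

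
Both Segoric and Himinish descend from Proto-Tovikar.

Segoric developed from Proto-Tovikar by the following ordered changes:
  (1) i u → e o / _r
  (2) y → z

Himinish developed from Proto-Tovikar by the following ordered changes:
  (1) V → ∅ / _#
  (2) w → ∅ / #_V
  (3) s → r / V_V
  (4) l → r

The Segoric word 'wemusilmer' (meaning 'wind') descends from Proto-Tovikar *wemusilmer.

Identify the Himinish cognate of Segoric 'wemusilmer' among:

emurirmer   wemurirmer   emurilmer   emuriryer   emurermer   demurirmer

Himinish: start from *wemusilmer.
  rule 1: no change — wemusilmer
  rule 2 (glide loss): wemusilmer → emusilmer
  rule 3 (rhotacism): emusilmer → emurilmer
  rule 4 (unconditioned shift): emurilmer → emurirmer
  ⇒ Himinish emurirmer
Only 'emurirmer' matches the regular Himinish development of *wemusilmer.

emurirmer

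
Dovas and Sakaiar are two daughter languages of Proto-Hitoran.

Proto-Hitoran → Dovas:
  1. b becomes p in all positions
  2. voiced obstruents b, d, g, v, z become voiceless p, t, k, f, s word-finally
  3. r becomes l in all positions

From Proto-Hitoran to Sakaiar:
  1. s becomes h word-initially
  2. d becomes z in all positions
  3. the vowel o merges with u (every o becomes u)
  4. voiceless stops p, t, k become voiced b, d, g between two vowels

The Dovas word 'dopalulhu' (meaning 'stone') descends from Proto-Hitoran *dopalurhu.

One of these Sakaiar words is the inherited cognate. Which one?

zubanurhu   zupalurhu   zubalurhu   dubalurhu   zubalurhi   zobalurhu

zubalurhu

Sakaiar: start from *dopalurhu.
  rule 1: no change — dopalurhu
  rule 2 (unconditioned shift): dopalurhu → zopalurhu
  rule 3 (vowel merger): zopalurhu → zupalurhu
  rule 4 (intervocalic voicing): zupalurhu → zubalurhu
  ⇒ Sakaiar zubalurhu
The other candidates each miss or misapply at least one Sakaiar change.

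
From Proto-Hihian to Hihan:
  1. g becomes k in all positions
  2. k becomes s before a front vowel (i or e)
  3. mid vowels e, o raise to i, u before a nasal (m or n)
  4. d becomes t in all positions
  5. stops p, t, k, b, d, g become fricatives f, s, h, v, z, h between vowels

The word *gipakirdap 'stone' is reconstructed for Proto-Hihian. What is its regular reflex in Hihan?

Hihan: *gipakirdap > kipakirdap > sipasirdap > sipasirtap > sifasirtap  (by unconditioned shift, palatalisation, unconditioned shift, intervocalic lenition)

sifasirtap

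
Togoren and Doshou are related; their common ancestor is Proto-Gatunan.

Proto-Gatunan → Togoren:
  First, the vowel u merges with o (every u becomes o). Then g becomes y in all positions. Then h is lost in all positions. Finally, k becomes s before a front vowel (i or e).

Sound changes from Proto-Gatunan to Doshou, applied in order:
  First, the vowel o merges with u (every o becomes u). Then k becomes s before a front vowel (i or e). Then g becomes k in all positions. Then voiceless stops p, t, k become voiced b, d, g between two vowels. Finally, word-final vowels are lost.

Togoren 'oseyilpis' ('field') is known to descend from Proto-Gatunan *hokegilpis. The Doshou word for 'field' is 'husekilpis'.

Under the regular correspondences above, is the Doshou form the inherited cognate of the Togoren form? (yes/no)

Derive the expected Doshou reflex of *hokegilpis:
Doshou: *hokegilpis
  hokegilpis → hukegilpis   [vowel merger]
  hukegilpis → husegilpis   [palatalisation]
  husegilpis → husekilpis   [unconditioned shift]
  husekilpis → husegilpis   [intervocalic voicing]
  husegilpis (rule 5 does not apply)
  giving Doshou husegilpis.
The regular Doshou reflex would be 'husegilpis', but the attested form is 'husekilpis'. The correspondence is irregular, so they are not cognates (the Doshou form has a different source).

no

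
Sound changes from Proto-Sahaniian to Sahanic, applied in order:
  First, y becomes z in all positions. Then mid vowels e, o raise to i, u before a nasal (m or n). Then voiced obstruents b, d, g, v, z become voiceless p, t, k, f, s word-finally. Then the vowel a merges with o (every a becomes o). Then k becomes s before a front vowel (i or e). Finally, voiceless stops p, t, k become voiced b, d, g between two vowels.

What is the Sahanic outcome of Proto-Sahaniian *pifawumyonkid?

pifowumzunsit

Sahanic: *pifawumyonkid > pifawumzonkid > pifawumzunkid > pifawumzunkit > pifowumzunkit > pifowumzunsit  (by unconditioned shift, pre-nasal raising, final devoicing, vowel merger, palatalisation)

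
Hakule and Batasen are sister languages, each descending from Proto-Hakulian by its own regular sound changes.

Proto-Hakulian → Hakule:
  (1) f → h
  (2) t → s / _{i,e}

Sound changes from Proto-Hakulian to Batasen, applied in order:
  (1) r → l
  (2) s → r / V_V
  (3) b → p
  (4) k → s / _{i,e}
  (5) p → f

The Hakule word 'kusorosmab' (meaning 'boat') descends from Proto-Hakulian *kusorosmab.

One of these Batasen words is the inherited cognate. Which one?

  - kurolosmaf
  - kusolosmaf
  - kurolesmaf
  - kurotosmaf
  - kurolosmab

kurolosmaf

Batasen: start from *kusorosmab.
  rule 1 (unconditioned shift): kusorosmab → kusolosmab
  rule 2 (rhotacism): kusolosmab → kurolosmab
  rule 3 (unconditioned shift): kurolosmab → kurolosmap
  rule 4: no change — kurolosmap
  rule 5 (unconditioned shift): kurolosmap → kurolosmaf
  ⇒ Batasen kurolosmaf
The other candidates each miss or misapply at least one Batasen change.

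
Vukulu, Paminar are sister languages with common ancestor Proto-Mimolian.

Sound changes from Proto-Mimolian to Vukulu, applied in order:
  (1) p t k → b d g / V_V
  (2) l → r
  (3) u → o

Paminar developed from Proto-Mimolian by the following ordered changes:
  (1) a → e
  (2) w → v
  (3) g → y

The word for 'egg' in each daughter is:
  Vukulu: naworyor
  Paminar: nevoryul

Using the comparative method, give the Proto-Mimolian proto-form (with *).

Position 2: Vukulu has a, Paminar has e. Vukulu preserves a here (none of its changes turn any other segment into a), so the proto-segment is *a.
Position 7: Vukulu has o, Paminar has u. Paminar preserves u here (none of its changes turn any other segment into u), so the proto-segment is *u.
Position 8: Vukulu has r, Paminar has l. Paminar preserves l here (none of its changes turn any other segment into l), so the proto-segment is *l.
This points to *naworyul. Verify forward in each daughter:
Vukulu: start from *naworyul.
  rule 1: no change — naworyul
  rule 2 (unconditioned shift): naworyul → naworyur
  rule 3 (vowel merger): naworyur → naworyor
  ⇒ Vukulu naworyor
Paminar: *naworyul > neworyul > nevoryul  (by vowel merger, unconditioned shift)
*naworyul is the unique common source.

*naworyul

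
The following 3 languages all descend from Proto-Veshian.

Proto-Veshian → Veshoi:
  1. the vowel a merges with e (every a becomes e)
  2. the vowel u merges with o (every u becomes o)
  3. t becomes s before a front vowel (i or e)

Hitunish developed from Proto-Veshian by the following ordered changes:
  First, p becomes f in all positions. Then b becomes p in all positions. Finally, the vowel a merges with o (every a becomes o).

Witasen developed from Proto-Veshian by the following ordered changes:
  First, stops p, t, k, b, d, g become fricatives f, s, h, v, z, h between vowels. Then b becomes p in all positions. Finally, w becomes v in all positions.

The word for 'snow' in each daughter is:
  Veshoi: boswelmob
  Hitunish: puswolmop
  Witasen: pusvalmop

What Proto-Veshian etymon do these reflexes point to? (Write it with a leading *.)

*buswalmob

Position 2: Veshoi has o, Hitunish has u, Witasen has u. Hitunish preserves u here (none of its changes turn any other segment into u), so the proto-segment is *u.
Position 9: Veshoi has b, Hitunish has p, Witasen has p. Veshoi preserves b here (none of its changes turn any other segment into b), so the proto-segment is *b.
This points to *buswalmob. Verify forward in each daughter:
Veshoi: *buswalmob
  buswalmob → buswelmob   [vowel merger]
  buswelmob → boswelmob   [vowel merger]
  boswelmob (rule 3 does not apply)
  giving Veshoi boswelmob.
Hitunish: *buswalmob
  buswalmob (rule 1 does not apply)
  buswalmob → puswalmop   [unconditioned shift]
  puswalmop → puswolmop   [vowel merger]
  giving Hitunish puswolmop.
Witasen: *buswalmob > puswalmop > pusvalmop  (by unconditioned shift, unconditioned shift)
Only *buswalmob yields all of Veshoi boswelmob, Hitunish puswolmop, Witasen pusvalmop.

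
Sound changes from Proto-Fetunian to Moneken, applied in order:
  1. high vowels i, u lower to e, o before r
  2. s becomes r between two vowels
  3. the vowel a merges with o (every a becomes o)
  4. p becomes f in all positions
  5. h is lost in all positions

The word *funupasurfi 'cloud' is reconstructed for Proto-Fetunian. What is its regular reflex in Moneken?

Moneken: *funupasurfi > funupasorfi > funuparorfi > funupororfi > funufororfi  (by pre-rhotic lowering, rhotacism, vowel merger, unconditioned shift)

funufororfi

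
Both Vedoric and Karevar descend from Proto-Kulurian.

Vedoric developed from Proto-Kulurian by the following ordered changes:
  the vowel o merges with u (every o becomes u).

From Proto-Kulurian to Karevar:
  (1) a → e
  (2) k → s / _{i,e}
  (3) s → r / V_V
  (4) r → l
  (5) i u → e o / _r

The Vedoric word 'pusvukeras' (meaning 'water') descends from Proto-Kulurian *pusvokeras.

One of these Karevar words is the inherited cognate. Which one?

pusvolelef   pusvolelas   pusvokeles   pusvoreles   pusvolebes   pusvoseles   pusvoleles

pusvoleles

Karevar: *pusvokeras > pusvokeres > pusvoseres > pusvoreres > pusvoleles  (by vowel merger, palatalisation, rhotacism, unconditioned shift)
Among the options, 'pusvoleles' alone shows every Karevar change applied in order.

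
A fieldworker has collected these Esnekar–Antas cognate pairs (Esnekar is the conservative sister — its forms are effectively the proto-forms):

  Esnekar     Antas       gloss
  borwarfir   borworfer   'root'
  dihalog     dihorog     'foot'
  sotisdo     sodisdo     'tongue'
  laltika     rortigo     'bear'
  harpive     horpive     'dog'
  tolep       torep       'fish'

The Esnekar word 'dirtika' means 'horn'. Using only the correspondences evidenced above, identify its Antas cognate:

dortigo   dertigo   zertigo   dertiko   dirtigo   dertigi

borwarfir ~ borworfer — Esnekar i corresponds to Antas e after a consonant, before r.
laltika ~ rortigo — Esnekar k corresponds to Antas g between vowels (before a back vowel).
laltika ~ rortigo — Esnekar a corresponds to Antas o word-finally.
Applying these to Esnekar 'dirtika':
  dirtika → dertika   (i→e after a consonant, before r)
  dertika → dertiga   (k→g between vowels (before a back vowel))
  dertiga → dertigo   (a→o word-finally)
So the Antas cognate is 'dertigo'.

dertigo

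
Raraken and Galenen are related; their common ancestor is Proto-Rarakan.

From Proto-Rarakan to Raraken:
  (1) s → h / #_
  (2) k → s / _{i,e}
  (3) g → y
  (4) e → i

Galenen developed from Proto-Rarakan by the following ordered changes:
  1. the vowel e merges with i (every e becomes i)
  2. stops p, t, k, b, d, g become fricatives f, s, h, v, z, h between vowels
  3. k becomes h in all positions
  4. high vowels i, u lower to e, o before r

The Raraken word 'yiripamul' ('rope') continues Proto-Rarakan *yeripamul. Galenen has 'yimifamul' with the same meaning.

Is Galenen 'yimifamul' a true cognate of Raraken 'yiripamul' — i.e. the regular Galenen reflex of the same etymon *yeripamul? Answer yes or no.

no

Derive the expected Galenen reflex of *yeripamul:
Galenen: *yeripamul
  yeripamul → yiripamul   [vowel merger]
  yiripamul → yirifamul   [intervocalic lenition]
  yirifamul (rule 3 does not apply)
  yirifamul → yerifamul   [pre-rhotic lowering]
  giving Galenen yerifamul.
The regular Galenen reflex would be 'yerifamul', but the attested form is 'yimifamul'. The correspondence is irregular, so they are not cognates (the Galenen form has a different source).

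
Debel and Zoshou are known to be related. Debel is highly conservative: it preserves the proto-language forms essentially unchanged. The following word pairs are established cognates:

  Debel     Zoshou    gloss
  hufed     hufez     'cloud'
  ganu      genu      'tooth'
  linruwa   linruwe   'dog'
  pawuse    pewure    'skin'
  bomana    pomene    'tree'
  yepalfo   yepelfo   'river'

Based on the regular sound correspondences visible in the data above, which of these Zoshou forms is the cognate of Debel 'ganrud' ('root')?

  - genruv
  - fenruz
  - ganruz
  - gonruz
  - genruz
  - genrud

ganu ~ genu, bomana ~ pomene — Debel a corresponds to Zoshou e after a consonant, before a nasal.
hufed ~ hufez — Debel d corresponds to Zoshou z word-finally.
Applying these to Debel 'ganrud':
  ganrud → genrud   (a→e after a consonant, before a nasal)
  genrud → genruz   (d→z word-finally)
So the Zoshou cognate is 'genruz'.

genruz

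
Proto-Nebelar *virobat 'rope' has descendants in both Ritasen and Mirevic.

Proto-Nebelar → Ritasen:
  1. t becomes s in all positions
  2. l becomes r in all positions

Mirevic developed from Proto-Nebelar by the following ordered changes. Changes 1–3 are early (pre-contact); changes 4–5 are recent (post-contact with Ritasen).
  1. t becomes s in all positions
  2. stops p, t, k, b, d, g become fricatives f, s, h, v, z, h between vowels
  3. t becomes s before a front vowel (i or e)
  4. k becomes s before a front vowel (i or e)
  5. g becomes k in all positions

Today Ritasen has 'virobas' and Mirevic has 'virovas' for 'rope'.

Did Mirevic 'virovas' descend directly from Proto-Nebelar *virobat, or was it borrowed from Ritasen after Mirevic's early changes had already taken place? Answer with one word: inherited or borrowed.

inherited

If inherited, *virobat would pass through all of Mirevic's changes:
Mirevic: start from *virobat.
  rule 1 (unconditioned shift): virobat → virobas
  rule 2 (intervocalic lenition): virobas → virovas
  rule 3: no change — virovas
  rule 4: no change — virovas
  rule 5: no change — virovas
  ⇒ Mirevic virovas
If borrowed from Ritasen 'virobas' after the early changes, it would undergo only the recent ones:
  rule 4 (palatalisation): no change (virobas)
  rule 5 (unconditioned shift): no change (virobas)
  ⇒ as a loan: virobas
Mirevic 'virovas' matches the inherited outcome exactly, so it is an inherited cognate, not a loan.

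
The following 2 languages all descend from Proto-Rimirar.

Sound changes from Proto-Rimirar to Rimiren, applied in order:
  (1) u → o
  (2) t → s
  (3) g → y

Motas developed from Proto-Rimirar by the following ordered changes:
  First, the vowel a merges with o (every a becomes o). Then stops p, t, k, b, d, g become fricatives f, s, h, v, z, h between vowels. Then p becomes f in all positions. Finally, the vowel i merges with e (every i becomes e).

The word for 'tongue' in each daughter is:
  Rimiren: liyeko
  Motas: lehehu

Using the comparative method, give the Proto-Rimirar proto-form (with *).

Position 2: Rimiren has i, Motas has e. Rimiren preserves i here (none of its changes turn any other segment into i), so the proto-segment is *i.
Position 5: Rimiren has k, Motas has h. Rimiren preserves k here (none of its changes turn any other segment into k), so the proto-segment is *k.
Position 6: Rimiren has o, Motas has u. Motas preserves u here (none of its changes turn any other segment into u), so the proto-segment is *u.
This points to *ligeku. Verify forward in each daughter:
Rimiren: *ligeku > ligeko > liyeko  (by vowel merger, unconditioned shift)
Motas: *ligeku > lihehu > lehehu  (by intervocalic lenition, vowel merger)
*ligeku is the unique common source.

*ligeku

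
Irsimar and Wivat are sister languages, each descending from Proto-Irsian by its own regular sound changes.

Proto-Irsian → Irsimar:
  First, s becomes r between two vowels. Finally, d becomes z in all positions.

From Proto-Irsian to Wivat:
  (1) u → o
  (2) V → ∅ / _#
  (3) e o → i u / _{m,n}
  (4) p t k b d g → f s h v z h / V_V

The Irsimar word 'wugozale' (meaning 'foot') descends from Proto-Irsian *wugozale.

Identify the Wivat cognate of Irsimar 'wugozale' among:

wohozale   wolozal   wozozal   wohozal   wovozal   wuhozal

Wivat: start from *wugozale.
  rule 1 (vowel merger): wugozale → wogozale
  rule 2 (apocope): wogozale → wogozal
  rule 3: no change — wogozal
  rule 4 (intervocalic lenition): wogozal → wohozal
  ⇒ Wivat wohozal
The other candidates each miss or misapply at least one Wivat change.

wohozal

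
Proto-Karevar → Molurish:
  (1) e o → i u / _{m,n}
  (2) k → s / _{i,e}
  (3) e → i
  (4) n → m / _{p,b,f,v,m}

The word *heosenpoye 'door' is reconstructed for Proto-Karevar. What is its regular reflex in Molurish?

hiosimpoyi

Molurish: *heosenpoye > heosinpoye > hiosinpoyi > hiosimpoyi  (by pre-nasal raising, vowel merger, nasal place assimilation)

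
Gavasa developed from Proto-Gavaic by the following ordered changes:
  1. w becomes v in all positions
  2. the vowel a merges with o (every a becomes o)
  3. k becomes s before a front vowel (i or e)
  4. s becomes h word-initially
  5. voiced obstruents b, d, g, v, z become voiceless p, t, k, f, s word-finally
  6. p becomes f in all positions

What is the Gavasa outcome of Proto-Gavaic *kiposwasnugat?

hifosvosnugot

Gavasa: *kiposwasnugat
  kiposwasnugat → kiposvasnugat   [unconditioned shift]
  kiposvasnugat → kiposvosnugot   [vowel merger]
  kiposvosnugot → siposvosnugot   [palatalisation]
  siposvosnugot → hiposvosnugot   [debuccalisation]
  hiposvosnugot (rule 5 does not apply)
  hiposvosnugot → hifosvosnugot   [unconditioned shift]
  giving Gavasa hifosvosnugot.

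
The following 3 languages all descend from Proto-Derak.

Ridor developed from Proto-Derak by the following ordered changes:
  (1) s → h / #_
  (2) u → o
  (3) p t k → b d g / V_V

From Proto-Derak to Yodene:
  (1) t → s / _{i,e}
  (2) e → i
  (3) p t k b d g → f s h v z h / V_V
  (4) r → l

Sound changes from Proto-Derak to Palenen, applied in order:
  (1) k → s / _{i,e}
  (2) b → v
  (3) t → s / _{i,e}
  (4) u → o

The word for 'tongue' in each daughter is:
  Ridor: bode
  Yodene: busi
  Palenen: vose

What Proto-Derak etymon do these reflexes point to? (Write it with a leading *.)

*bute

Position 2: Ridor has o, Yodene has u, Palenen has o. Yodene preserves u here (none of its changes turn any other segment into u), so the proto-segment is *u.
Position 1: Ridor has b, Yodene has b, Palenen has v. Yodene preserves b here (none of its changes turn any other segment into b), so the proto-segment is *b.
Continuing position by position gives *bute; check it forward:
Ridor: *bute
  bute (rule 1 does not apply)
  bute → bote   [vowel merger]
  bote → bode   [intervocalic voicing]
  giving Ridor bode.
Yodene: start from *bute.
  rule 1 (palatalisation): bute → buse
  rule 2 (vowel merger): buse → busi
  rule 3: no change — busi
  rule 4: no change — busi
  ⇒ Yodene busi
Palenen: start from *bute.
  rule 1: no change — bute
  rule 2 (unconditioned shift): bute → vute
  rule 3 (palatalisation): vute → vuse
  rule 4 (vowel merger): vuse → vose
  ⇒ Palenen vose
*bute is the unique common source.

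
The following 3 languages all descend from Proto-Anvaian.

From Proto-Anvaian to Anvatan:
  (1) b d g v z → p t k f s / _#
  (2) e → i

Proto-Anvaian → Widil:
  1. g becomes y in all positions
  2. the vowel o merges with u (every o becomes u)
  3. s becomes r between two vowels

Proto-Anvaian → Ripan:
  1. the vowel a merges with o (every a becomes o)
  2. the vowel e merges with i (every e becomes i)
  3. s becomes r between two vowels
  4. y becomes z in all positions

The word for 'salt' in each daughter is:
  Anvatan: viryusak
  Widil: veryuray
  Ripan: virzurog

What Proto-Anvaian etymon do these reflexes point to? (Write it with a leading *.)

Position 4: Anvatan has y, Widil has y, Ripan has z. Anvatan preserves y here (none of its changes turn any other segment into y), so the proto-segment is *y.
Position 2: Anvatan has i, Widil has e, Ripan has i. Widil preserves e here (none of its changes turn any other segment into e), so the proto-segment is *e.
Continuing position by position gives *veryusag; check it forward:
Anvatan: *veryusag > veryusak > viryusak  (by final devoicing, vowel merger)
Widil: *veryusag > veryusay > veryuray  (by unconditioned shift, rhotacism)
Ripan: *veryusag
  veryusag → veryusog   [vowel merger]
  veryusog → viryusog   [vowel merger]
  viryusog → viryurog   [rhotacism]
  viryurog → virzurog   [unconditioned shift]
  giving Ripan virzurog.
Only *veryusag yields all of Anvatan viryusak, Widil veryuray, Ripan virzurog.

*veryusag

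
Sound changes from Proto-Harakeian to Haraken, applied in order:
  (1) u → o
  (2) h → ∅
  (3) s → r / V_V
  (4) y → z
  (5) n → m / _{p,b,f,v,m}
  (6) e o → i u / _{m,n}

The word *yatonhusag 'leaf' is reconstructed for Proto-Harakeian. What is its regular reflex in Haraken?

Haraken: *yatonhusag > yatonhosag > yatonosag > yatonorag > zatonorag > zatunorag  (by vowel merger, h-loss, rhotacism, unconditioned shift, pre-nasal raising)

zatunorag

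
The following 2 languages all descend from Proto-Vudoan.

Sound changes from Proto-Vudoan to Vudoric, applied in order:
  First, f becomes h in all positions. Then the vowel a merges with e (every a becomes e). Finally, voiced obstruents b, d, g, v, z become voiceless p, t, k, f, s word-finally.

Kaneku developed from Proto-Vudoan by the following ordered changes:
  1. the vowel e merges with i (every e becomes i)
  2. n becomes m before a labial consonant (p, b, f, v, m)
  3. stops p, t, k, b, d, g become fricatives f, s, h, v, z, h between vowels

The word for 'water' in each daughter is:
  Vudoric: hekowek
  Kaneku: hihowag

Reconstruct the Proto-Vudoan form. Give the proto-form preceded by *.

*hekowag

Position 6: Vudoric has e, Kaneku has a. Kaneku preserves a here (none of its changes turn any other segment into a), so the proto-segment is *a.
Position 3: Vudoric has k, Kaneku has h. Taking the neighbouring segments as reconstructed: Vudoric k can only go back to *k; Kaneku h could go back to *k or *g or *h — the one source consistent with every daughter is *k.
Position 2: Vudoric has e, Kaneku has i. Taking the neighbouring segments as reconstructed: Vudoric e could go back to *a or *e; Kaneku i could go back to *e or *i — the one source consistent with every daughter is *e.
This points to *hekowag. Verify forward in each daughter:
Vudoric: start from *hekowag.
  rule 1: no change — hekowag
  rule 2 (vowel merger): hekowag → hekoweg
  rule 3 (final devoicing): hekoweg → hekowek
  ⇒ Vudoric hekowek
Kaneku: start from *hekowag.
  rule 1 (vowel merger): hekowag → hikowag
  rule 2: no change — hikowag
  rule 3 (intervocalic lenition): hikowag → hihowag
  ⇒ Kaneku hihowag
Only *hekowag yields all of Vudoric hekowek, Kaneku hihowag.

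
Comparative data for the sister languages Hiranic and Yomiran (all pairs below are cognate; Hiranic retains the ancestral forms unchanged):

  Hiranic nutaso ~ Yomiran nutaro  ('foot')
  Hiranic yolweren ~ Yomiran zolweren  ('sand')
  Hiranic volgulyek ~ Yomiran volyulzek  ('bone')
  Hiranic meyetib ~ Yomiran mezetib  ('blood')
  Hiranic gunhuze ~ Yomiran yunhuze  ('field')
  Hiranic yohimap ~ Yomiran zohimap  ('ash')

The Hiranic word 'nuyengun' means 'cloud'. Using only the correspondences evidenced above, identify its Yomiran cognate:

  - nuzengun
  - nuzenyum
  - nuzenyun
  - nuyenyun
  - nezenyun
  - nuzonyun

meyetib ~ mezetib — Hiranic y corresponds to Yomiran z between vowels (before a front vowel).
volgulyek ~ volyulzek — Hiranic g corresponds to Yomiran y after a consonant, before a back vowel.
Applying these to Hiranic 'nuyengun':
  nuyengun → nuzengun   (y→z between vowels (before a front vowel))
  nuzengun → nuzenyun   (g→y after a consonant, before a back vowel)
So the Yomiran cognate is 'nuzenyun'.

nuzenyun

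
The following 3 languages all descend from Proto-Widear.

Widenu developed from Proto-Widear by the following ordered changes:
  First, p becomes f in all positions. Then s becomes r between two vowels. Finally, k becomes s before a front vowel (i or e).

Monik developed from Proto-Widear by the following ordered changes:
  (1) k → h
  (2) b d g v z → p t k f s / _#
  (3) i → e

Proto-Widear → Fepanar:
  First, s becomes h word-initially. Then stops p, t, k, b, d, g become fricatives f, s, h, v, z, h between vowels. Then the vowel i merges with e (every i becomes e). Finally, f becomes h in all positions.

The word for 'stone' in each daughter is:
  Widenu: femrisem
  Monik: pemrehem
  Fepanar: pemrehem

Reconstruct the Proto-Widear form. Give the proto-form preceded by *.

*pemrikem

Position 5: Widenu has i, Monik has e, Fepanar has e. Widenu preserves i here (none of its changes turn any other segment into i), so the proto-segment is *i.
Position 6: Widenu has s, Monik has h, Fepanar has h. Taking the neighbouring segments as reconstructed: Widenu s can only go back to *k; Monik h could go back to *k or *h; Fepanar h could go back to *p or *k or *g or *f or *h — the one source consistent with every daughter is *k.
Continuing position by position gives *pemrikem; check it forward:
Widenu: *pemrikem > femrikem > femrisem  (by unconditioned shift, palatalisation)
Monik: start from *pemrikem.
  rule 1 (unconditioned shift): pemrikem → pemrihem
  rule 2: no change — pemrihem
  rule 3 (vowel merger): pemrihem → pemrehem
  ⇒ Monik pemrehem
Fepanar: start from *pemrikem.
  rule 1: no change — pemrikem
  rule 2 (intervocalic lenition): pemrikem → pemrihem
  rule 3 (vowel merger): pemrihem → pemrehem
  rule 4: no change — pemrehem
  ⇒ Fepanar pemrehem
*pemrikem is the unique common source.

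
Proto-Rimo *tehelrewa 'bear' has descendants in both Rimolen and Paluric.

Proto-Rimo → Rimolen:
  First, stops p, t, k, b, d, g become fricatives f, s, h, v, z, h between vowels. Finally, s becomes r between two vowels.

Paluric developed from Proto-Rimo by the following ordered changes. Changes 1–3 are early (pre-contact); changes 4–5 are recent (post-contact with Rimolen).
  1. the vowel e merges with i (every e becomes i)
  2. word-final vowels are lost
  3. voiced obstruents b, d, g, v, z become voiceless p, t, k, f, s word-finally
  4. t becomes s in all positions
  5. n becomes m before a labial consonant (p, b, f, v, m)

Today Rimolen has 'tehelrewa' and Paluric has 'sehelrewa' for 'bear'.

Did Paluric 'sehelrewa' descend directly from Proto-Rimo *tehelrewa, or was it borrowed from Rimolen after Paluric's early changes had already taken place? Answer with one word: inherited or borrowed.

If inherited, *tehelrewa would pass through all of Paluric's changes:
Paluric: *tehelrewa > tihilriwa > tihilriw > sihilriw  (by vowel merger, apocope, unconditioned shift)
If borrowed from Rimolen 'tehelrewa' after the early changes, it would undergo only the recent ones:
  rule 4 (unconditioned shift): tehelrewa → sehelrewa
  rule 5 (nasal place assimilation): no change (sehelrewa)
  ⇒ as a loan: sehelrewa
Paluric 'sehelrewa' matches the loan outcome 'sehelrewa', not the inherited 'sihilriw' — it skipped the early Paluric changes, so it was borrowed from Rimolen.

borrowed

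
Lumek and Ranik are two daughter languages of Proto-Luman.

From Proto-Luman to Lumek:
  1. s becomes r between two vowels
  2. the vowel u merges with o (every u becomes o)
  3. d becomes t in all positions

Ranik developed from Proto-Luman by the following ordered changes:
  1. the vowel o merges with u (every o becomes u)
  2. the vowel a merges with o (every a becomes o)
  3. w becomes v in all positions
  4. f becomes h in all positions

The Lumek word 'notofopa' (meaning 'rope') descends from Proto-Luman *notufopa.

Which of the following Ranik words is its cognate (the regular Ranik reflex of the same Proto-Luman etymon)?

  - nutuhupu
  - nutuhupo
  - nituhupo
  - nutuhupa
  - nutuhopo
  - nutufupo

nutuhupo

Ranik: start from *notufopa.
  rule 1 (vowel merger): notufopa → nutufupa
  rule 2 (vowel merger): nutufupa → nutufupo
  rule 3: no change — nutufupo
  rule 4 (unconditioned shift): nutufupo → nutuhupo
  ⇒ Ranik nutuhupo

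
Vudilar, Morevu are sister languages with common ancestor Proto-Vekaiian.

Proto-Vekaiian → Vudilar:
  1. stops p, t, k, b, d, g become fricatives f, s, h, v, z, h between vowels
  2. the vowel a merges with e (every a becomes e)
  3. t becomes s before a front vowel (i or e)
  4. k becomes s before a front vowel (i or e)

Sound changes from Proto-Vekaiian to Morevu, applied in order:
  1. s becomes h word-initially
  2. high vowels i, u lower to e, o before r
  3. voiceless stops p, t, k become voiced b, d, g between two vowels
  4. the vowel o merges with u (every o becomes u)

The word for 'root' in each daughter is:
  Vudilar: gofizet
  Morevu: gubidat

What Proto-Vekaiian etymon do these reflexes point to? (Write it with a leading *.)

*gopidat

Position 3: Vudilar has f, Morevu has b. Taking the neighbouring segments as reconstructed: Vudilar f could go back to *p or *f; Morevu b could go back to *p or *b — the one source consistent with every daughter is *p.
Position 2: Vudilar has o, Morevu has u. Vudilar preserves o here (none of its changes turn any other segment into o), so the proto-segment is *o.
Position 6: Vudilar has e, Morevu has a. Morevu preserves a here (none of its changes turn any other segment into a), so the proto-segment is *a.
This points to *gopidat. Verify forward in each daughter:
Vudilar: *gopidat
  gopidat → gofizat   [intervocalic lenition]
  gofizat → gofizet   [vowel merger]
  gofizet (rule 3 does not apply)
  gofizet (rule 4 does not apply)
  giving Vudilar gofizet.
Morevu: start from *gopidat.
  rule 1: no change — gopidat
  rule 2: no change — gopidat
  rule 3 (intervocalic voicing): gopidat → gobidat
  rule 4 (vowel merger): gobidat → gubidat
  ⇒ Morevu gubidat
Only *gopidat yields all of Vudilar gofizet, Morevu gubidat.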